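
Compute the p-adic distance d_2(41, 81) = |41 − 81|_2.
d_2(41, 81) = 1/8

Step 1 — x − y = 41 − 81 = -40. Step 2 — v_2(-40) = 3 (factor: -40 = −(2^3 · 5); the sign does not affect v_p). Step 3 — |x − y|_2 = 2^{-3} = 1/8.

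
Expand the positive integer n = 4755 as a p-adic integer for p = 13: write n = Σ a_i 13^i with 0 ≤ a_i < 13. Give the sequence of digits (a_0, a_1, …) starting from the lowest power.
(a_0, a_1, …) = (10, 1, 2, 2)

Repeated division by 13 gives the digits low-to-high: 4755 = 10 + 1·13^1 + 2·13^2 + 2·13^3. Digit sequence: (10, 1, 2, 2).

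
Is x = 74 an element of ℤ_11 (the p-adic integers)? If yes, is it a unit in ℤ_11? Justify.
x ∈ ℤ_11^× (unit); v_11(x) = 0

ℤ_11 = {x ∈ ℚ_11 : v_11(x) ≥ 0} and ℤ_11^× = {x ∈ ℤ_11 : v_11(x) = 0}. Here v_11(74) = v_11(num) − v_11(den) = 0; compare against these criteria.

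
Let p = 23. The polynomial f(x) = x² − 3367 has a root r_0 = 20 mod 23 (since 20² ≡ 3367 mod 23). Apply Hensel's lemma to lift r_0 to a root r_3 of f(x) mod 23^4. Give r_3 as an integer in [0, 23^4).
r_3 = 4551 (mod 279841)

Hensel's recurrence: r_{i+1} = r_i − f(r_i)·(f′(r_i))^{-1} mod 23^{i+2}, with f′(x) = 2x. Iterate:
  r_0 = 20 (mod 23)
  r_1 = 319 (mod 529)
  r_2 = 4551 (mod 12167)
  r_3 = 4551 (mod 279841)
Final: r_3 = 4551, and one checks f(r_3) ≡ 0 mod 23^4.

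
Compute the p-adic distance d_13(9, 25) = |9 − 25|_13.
d_13(9, 25) = 1

Step 1 — x − y = 9 − 25 = -16. Step 2 — v_13(-16) = 0 (factor: -16 = −(13^0 · 16); the sign does not affect v_p). Step 3 — |x − y|_13 = 13^{0} = 1.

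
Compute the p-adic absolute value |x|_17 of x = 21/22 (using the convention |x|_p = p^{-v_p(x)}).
|21/22|_17 = 1

Step 1 — compute v_17(x) by factoring powers of 17 out of the numerator and denominator: v_17(21/22) = 0. Step 2 — apply |x|_p = p^{-v_p(x)} = 17^{0} = 1.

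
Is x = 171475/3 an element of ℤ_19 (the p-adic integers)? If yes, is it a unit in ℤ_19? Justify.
x ∈ ℤ_19 but not a unit; v_19(x) = 3 > 0

ℤ_19 = {x ∈ ℚ_19 : v_19(x) ≥ 0} and ℤ_19^× = {x ∈ ℤ_19 : v_19(x) = 0}. Here v_19(171475/3) = v_19(num) − v_19(den) = 3; compare against these criteria.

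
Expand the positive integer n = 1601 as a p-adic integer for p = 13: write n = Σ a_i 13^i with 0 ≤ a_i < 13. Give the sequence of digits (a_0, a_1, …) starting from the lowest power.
(a_0, a_1, …) = (2, 6, 9)

Repeated division by 13 gives the digits low-to-high: 1601 = 2 + 6·13^1 + 9·13^2. Digit sequence: (2, 6, 9).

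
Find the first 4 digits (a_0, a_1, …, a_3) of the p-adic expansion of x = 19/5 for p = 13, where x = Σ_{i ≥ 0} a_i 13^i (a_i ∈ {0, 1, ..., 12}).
(a_0, …, a_3) = (9, 10, 7, 2)

v_13(19/5) = 0 (numerator and denominator both coprime to 13), so x ∈ ℤ_13^×. Compute digits iteratively via a_i = x_i mod 13, x_{i+1} = (x_i − a_i)/13, with x_0 = x:
  x_0 = 19/5;  a_0 = 9;  x_1 = (x_0 − 9)/13 = -2/5
  x_1 = -2/5;  a_1 = 10;  x_2 = (x_1 − 10)/13 = -4/5
  x_2 = -4/5;  a_2 = 7;  x_3 = (x_2 − 7)/13 = -3/5
  x_3 = -3/5;  a_3 = 2;  x_4 = (x_3 − 2)/13 = -1/5
Digits: (9, 10, 7, 2).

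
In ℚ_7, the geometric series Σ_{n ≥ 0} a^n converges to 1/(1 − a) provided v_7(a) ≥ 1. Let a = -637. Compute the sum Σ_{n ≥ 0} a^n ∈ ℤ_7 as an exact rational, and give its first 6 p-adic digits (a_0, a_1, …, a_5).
Σ a^n = 1/(1 − a) = 1/638;  first 6 digits = (1, 0, 1, 5, 0, 3)

v_7(a) = 2 ≥ 1, so the series converges in ℤ_7 to 1/(1 − a) = 1/(1 − (-637)) = 1/638. Expand this rational in ℤ_7: compute digits iteratively via d_i = x_i mod 7, x_{i+1} = (x_i − d_i)/7. The first 6 digits are (1, 0, 1, 5, 0, 3).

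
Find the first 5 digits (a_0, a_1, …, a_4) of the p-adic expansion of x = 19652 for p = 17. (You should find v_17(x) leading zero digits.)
(a_0, …, a_4) = (0, 0, 0, 4, 0)

v_17(19652) = 3, so a_0 = ... = a_2 = 0. Factor out: x = 17^3 · u with u = 4 a unit in ℤ_17. Expand u iteratively via a_{v+i} = u_i mod 17, u_{i+1} = (u_i − a_{v+i})/17:
  u_0 = 4;  a_3 = 4;  u_1 = (u_0 − 4)/17 = 0
  u_1 = 0;  a_4 = 0;  u_2 = (u_1 − 0)/17 = 0
Digits: (0, 0, 0, 4, 0).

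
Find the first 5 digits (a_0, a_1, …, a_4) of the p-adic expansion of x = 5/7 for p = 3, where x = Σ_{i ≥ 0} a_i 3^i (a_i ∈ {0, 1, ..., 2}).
(a_0, …, a_4) = (2, 0, 2, 1, 2)

v_3(5/7) = 0 (numerator and denominator both coprime to 3), so x ∈ ℤ_3^×. Compute digits iteratively via a_i = x_i mod 3, x_{i+1} = (x_i − a_i)/3, with x_0 = x:
  x_0 = 5/7;  a_0 = 2;  x_1 = (x_0 − 2)/3 = -3/7
  x_1 = -3/7;  a_1 = 0;  x_2 = (x_1 − 0)/3 = -1/7
  x_2 = -1/7;  a_2 = 2;  x_3 = (x_2 − 2)/3 = -5/7
  x_3 = -5/7;  a_3 = 1;  x_4 = (x_3 − 1)/3 = -4/7
  x_4 = -4/7;  a_4 = 2;  x_5 = (x_4 − 2)/3 = -6/7
Digits: (2, 0, 2, 1, 2).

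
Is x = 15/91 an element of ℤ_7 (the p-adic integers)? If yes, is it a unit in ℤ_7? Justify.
x ∉ ℤ_7 (v_7(x) = -1 < 0)

ℤ_7 = {x ∈ ℚ_7 : v_7(x) ≥ 0} and ℤ_7^× = {x ∈ ℤ_7 : v_7(x) = 0}. Here v_7(15/91) = v_7(num) − v_7(den) = -1; compare against these criteria.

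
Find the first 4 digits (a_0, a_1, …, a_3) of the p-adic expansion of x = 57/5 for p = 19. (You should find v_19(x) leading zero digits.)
(a_0, …, a_3) = (0, 12, 7, 11)

v_19(57/5) = 1, so a_0 = ... = a_0 = 0. Factor out: x = 19^1 · u with u = 3/5 a unit in ℤ_19. Expand u iteratively via a_{v+i} = u_i mod 19, u_{i+1} = (u_i − a_{v+i})/19:
  u_0 = 3/5;  a_1 = 12;  u_1 = (u_0 − 12)/19 = -3/5
  u_1 = -3/5;  a_2 = 7;  u_2 = (u_1 − 7)/19 = -2/5
  u_2 = -2/5;  a_3 = 11;  u_3 = (u_2 − 11)/19 = -3/5
Digits: (0, 12, 7, 11).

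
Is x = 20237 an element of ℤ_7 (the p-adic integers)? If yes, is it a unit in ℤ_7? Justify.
x ∈ ℤ_7 but not a unit; v_7(x) = 3 > 0

ℤ_7 = {x ∈ ℚ_7 : v_7(x) ≥ 0} and ℤ_7^× = {x ∈ ℤ_7 : v_7(x) = 0}. Here v_7(20237) = v_7(num) − v_7(den) = 3; compare against these criteria.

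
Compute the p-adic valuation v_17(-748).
v_17(-748) = 1

v_17(n) is the largest exponent k such that 17^k divides n. Factor out: -748 = -17^1 · 44. (Sign doesn't affect v_p.) So v_17(-748) = 1.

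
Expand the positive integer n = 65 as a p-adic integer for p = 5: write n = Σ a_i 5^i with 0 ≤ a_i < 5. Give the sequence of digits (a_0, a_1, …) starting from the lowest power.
(a_0, a_1, …) = (0, 3, 2)

Repeated division by 5 gives the digits low-to-high: 65 = 3·5^1 + 2·5^2. Digit sequence: (0, 3, 2).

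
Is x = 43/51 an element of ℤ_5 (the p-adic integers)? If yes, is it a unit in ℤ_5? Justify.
x ∈ ℤ_5^× (unit); v_5(x) = 0

ℤ_5 = {x ∈ ℚ_5 : v_5(x) ≥ 0} and ℤ_5^× = {x ∈ ℤ_5 : v_5(x) = 0}. Here v_5(43/51) = v_5(num) − v_5(den) = 0; compare against these criteria.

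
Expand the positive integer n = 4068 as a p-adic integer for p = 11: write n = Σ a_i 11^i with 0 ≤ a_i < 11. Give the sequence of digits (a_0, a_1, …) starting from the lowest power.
(a_0, a_1, …) = (9, 6, 0, 3)

Repeated division by 11 gives the digits low-to-high: 4068 = 9 + 6·11^1 + 3·11^3. Digit sequence: (9, 6, 0, 3).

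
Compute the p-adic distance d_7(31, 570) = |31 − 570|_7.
d_7(31, 570) = 1/49

Step 1 — x − y = 31 − 570 = -539. Step 2 — v_7(-539) = 2 (factor: -539 = −(7^2 · 11); the sign does not affect v_p). Step 3 — |x − y|_7 = 7^{-2} = 1/49.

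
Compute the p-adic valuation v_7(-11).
v_7(-11) = 0

v_7(n) is the largest exponent k such that 7^k divides n. Factor out: -11 = -7^0 · 11. (Sign doesn't affect v_p.) So v_7(-11) = 0.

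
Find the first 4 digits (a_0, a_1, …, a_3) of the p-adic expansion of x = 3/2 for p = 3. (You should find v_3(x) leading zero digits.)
(a_0, …, a_3) = (0, 2, 1, 1)

v_3(3/2) = 1, so a_0 = ... = a_0 = 0. Factor out: x = 3^1 · u with u = 1/2 a unit in ℤ_3. Expand u iteratively via a_{v+i} = u_i mod 3, u_{i+1} = (u_i − a_{v+i})/3:
  u_0 = 1/2;  a_1 = 2;  u_1 = (u_0 − 2)/3 = -1/2
  u_1 = -1/2;  a_2 = 1;  u_2 = (u_1 − 1)/3 = -1/2
  u_2 = -1/2;  a_3 = 1;  u_3 = (u_2 − 1)/3 = -1/2
Digits: (0, 2, 1, 1).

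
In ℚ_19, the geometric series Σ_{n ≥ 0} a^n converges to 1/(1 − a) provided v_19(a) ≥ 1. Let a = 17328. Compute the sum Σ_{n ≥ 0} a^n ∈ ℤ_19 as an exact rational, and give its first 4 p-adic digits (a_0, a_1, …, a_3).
Σ a^n = 1/(1 − a) = -1/17327;  first 4 digits = (1, 0, 10, 2)

v_19(a) = 2 ≥ 1, so the series converges in ℤ_19 to 1/(1 − a) = 1/(1 − 17328) = -1/17327. Expand this rational in ℤ_19: compute digits iteratively via d_i = x_i mod 19, x_{i+1} = (x_i − d_i)/19. The first 4 digits are (1, 0, 10, 2).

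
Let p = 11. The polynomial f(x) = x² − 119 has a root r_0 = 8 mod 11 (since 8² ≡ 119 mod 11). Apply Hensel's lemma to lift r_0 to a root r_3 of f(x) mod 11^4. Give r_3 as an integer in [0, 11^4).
r_3 = 8489 (mod 14641)

Hensel's recurrence: r_{i+1} = r_i − f(r_i)·(f′(r_i))^{-1} mod 11^{i+2}, with f′(x) = 2x. Iterate:
  r_0 = 8 (mod 11)
  r_1 = 19 (mod 121)
  r_2 = 503 (mod 1331)
  r_3 = 8489 (mod 14641)
Final: r_3 = 8489, and one checks f(r_3) ≡ 0 mod 11^4.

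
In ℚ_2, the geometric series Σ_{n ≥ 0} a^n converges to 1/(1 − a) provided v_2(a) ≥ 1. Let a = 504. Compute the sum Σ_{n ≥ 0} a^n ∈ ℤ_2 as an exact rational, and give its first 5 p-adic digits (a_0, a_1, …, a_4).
Σ a^n = 1/(1 − a) = -1/503;  first 5 digits = (1, 0, 0, 1, 1)

v_2(a) = 3 ≥ 1, so the series converges in ℤ_2 to 1/(1 − a) = 1/(1 − 504) = -1/503. Expand this rational in ℤ_2: compute digits iteratively via d_i = x_i mod 2, x_{i+1} = (x_i − d_i)/2. The first 5 digits are (1, 0, 0, 1, 1).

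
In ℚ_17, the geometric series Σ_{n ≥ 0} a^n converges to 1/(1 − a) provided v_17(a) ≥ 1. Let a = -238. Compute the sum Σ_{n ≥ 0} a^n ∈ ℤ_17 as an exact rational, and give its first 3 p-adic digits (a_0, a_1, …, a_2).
Σ a^n = 1/(1 − a) = 1/239;  first 3 digits = (1, 3, 8)

v_17(a) = 1 ≥ 1, so the series converges in ℤ_17 to 1/(1 − a) = 1/(1 − (-238)) = 1/239. Expand this rational in ℤ_17: compute digits iteratively via d_i = x_i mod 17, x_{i+1} = (x_i − d_i)/17. The first 3 digits are (1, 3, 8).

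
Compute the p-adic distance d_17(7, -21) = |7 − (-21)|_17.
d_17(7, -21) = 1

Step 1 — x − y = 7 − (-21) = 28. Step 2 — v_17(28) = 0 (factor: 28 = (17^0 · 28); the sign does not affect v_p). Step 3 — |x − y|_17 = 17^{0} = 1.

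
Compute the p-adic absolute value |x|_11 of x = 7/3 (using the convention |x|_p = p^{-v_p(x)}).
|7/3|_11 = 1

Step 1 — compute v_11(x) by factoring powers of 11 out of the numerator and denominator: v_11(7/3) = 0. Step 2 — apply |x|_p = p^{-v_p(x)} = 11^{0} = 1.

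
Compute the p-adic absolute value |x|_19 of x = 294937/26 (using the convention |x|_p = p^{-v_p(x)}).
|294937/26|_19 = 1/6859

Step 1 — compute v_19(x) by factoring powers of 19 out of the numerator and denominator: v_19(294937/26) = 3. Step 2 — apply |x|_p = p^{-v_p(x)} = 19^{-3} = 1/6859.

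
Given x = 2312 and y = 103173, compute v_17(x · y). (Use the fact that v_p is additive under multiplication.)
v_17(238535976) = 5

v_p(x) = 2 (factor: 2312 = 17^2 · 8); v_p(y) = 3 (factor: 103173 = 17^3 · 21). Additivity: v_p(xy) = v_p(x) + v_p(y) = 2 + 3 = 5. (Direct check: xy = 238535976 = 17^5 · (168).)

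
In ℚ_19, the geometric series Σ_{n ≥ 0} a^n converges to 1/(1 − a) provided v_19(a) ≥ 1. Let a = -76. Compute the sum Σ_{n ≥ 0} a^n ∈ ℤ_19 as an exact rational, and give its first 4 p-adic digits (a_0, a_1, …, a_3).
Σ a^n = 1/(1 − a) = 1/77;  first 4 digits = (1, 15, 15, 12)

v_19(a) = 1 ≥ 1, so the series converges in ℤ_19 to 1/(1 − a) = 1/(1 − (-76)) = 1/77. Expand this rational in ℤ_19: compute digits iteratively via d_i = x_i mod 19, x_{i+1} = (x_i − d_i)/19. The first 4 digits are (1, 15, 15, 12).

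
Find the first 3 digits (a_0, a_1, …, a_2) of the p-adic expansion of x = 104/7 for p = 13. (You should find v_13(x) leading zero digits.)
(a_0, …, a_2) = (0, 3, 11)

v_13(104/7) = 1, so a_0 = ... = a_0 = 0. Factor out: x = 13^1 · u with u = 8/7 a unit in ℤ_13. Expand u iteratively via a_{v+i} = u_i mod 13, u_{i+1} = (u_i − a_{v+i})/13:
  u_0 = 8/7;  a_1 = 3;  u_1 = (u_0 − 3)/13 = -1/7
  u_1 = -1/7;  a_2 = 11;  u_2 = (u_1 − 11)/13 = -6/7
Digits: (0, 3, 11).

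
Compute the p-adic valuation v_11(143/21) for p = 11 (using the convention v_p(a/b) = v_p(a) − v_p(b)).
v_11(143/21) = 1

Factor powers of 11 from the numerator and denominator of the reduced fraction: 143 = 11^1 · 13 and 21 = 11^0 · 21. Apply v_p(a/b) = v_p(a) − v_p(b): v_11(143/21) = 1 − 0 = 1.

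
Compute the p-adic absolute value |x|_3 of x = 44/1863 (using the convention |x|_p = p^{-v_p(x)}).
|44/1863|_3 = 81

Step 1 — compute v_3(x) by factoring powers of 3 out of the numerator and denominator: v_3(44/1863) = -4. Step 2 — apply |x|_p = p^{-v_p(x)} = 3^{4} = 81.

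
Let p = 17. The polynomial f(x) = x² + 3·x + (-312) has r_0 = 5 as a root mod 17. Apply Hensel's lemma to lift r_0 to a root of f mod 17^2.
r_1 = 226 (mod 289)

Hensel: r_{i+1} = r_i − f(r_i)·(f′(r_i))^{-1} mod 17^{i+2}, f′(x) = 2x + 3. Iterate:
  r_0 = 5 (mod 17)
  r_1 = 226 (mod 289)
Final: r = 226 satisfies f(r) ≡ 0 mod 17^2.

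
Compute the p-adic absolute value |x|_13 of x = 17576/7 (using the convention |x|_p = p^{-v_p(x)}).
|17576/7|_13 = 1/2197

Step 1 — compute v_13(x) by factoring powers of 13 out of the numerator and denominator: v_13(17576/7) = 3. Step 2 — apply |x|_p = p^{-v_p(x)} = 13^{-3} = 1/2197.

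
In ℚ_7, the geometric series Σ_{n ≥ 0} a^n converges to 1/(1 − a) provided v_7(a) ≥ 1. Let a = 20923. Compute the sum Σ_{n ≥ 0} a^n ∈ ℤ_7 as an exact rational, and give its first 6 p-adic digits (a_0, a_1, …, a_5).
Σ a^n = 1/(1 − a) = -1/20922;  first 6 digits = (1, 0, 0, 5, 1, 1)

v_7(a) = 3 ≥ 1, so the series converges in ℤ_7 to 1/(1 − a) = 1/(1 − 20923) = -1/20922. Expand this rational in ℤ_7: compute digits iteratively via d_i = x_i mod 7, x_{i+1} = (x_i − d_i)/7. The first 6 digits are (1, 0, 0, 5, 1, 1).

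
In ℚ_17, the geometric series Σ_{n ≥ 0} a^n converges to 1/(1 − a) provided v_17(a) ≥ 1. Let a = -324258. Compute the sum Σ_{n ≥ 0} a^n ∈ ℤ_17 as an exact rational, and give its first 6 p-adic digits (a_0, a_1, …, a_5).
Σ a^n = 1/(1 − a) = 1/324259;  first 6 digits = (1, 0, 0, 2, 13, 16)

v_17(a) = 3 ≥ 1, so the series converges in ℤ_17 to 1/(1 − a) = 1/(1 − (-324258)) = 1/324259. Expand this rational in ℤ_17: compute digits iteratively via d_i = x_i mod 17, x_{i+1} = (x_i − d_i)/17. The first 6 digits are (1, 0, 0, 2, 13, 16).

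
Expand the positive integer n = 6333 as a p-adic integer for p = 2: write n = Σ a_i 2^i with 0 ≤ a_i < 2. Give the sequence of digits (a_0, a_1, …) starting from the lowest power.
(a_0, a_1, …) = (1, 0, 1, 1, 1, 1, 0, 1, 0, 0, 0, 1, 1)

Repeated division by 2 gives the digits low-to-high: 6333 = 1 + 1·2^2 + 1·2^3 + 1·2^4 + 1·2^5 + 1·2^7 + 1·2^11 + 1·2^12. Digit sequence: (1, 0, 1, 1, 1, 1, 0, 1, 0, 0, 0, 1, 1).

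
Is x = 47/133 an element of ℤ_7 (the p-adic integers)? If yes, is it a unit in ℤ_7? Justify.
x ∉ ℤ_7 (v_7(x) = -1 < 0)

ℤ_7 = {x ∈ ℚ_7 : v_7(x) ≥ 0} and ℤ_7^× = {x ∈ ℤ_7 : v_7(x) = 0}. Here v_7(47/133) = v_7(num) − v_7(den) = -1; compare against these criteria.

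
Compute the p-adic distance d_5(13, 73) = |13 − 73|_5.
d_5(13, 73) = 1/5

Step 1 — x − y = 13 − 73 = -60. Step 2 — v_5(-60) = 1 (factor: -60 = −(5^1 · 12); the sign does not affect v_p). Step 3 — |x − y|_5 = 5^{-1} = 1/5.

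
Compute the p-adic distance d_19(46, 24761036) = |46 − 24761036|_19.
d_19(46, 24761036) = 1/2476099

Step 1 — x − y = 46 − 24761036 = -24760990. Step 2 — v_19(-24760990) = 5 (factor: -24760990 = −(19^5 · 10); the sign does not affect v_p). Step 3 — |x − y|_19 = 19^{-5} = 1/2476099.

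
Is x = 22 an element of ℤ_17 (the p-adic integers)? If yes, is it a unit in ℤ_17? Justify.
x ∈ ℤ_17^× (unit); v_17(x) = 0

ℤ_17 = {x ∈ ℚ_17 : v_17(x) ≥ 0} and ℤ_17^× = {x ∈ ℤ_17 : v_17(x) = 0}. Here v_17(22) = v_17(num) − v_17(den) = 0; compare against these criteria.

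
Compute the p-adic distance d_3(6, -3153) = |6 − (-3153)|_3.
d_3(6, -3153) = 1/243

Step 1 — x − y = 6 − (-3153) = 3159. Step 2 — v_3(3159) = 5 (factor: 3159 = (3^5 · 13); the sign does not affect v_p). Step 3 — |x − y|_3 = 3^{-5} = 1/243.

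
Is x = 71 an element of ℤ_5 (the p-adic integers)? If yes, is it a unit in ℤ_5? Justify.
x ∈ ℤ_5^× (unit); v_5(x) = 0

ℤ_5 = {x ∈ ℚ_5 : v_5(x) ≥ 0} and ℤ_5^× = {x ∈ ℤ_5 : v_5(x) = 0}. Here v_5(71) = v_5(num) − v_5(den) = 0; compare against these criteria.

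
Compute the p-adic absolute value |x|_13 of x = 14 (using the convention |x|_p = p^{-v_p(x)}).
|14|_13 = 1

Step 1 — compute v_13(x) by factoring powers of 13 out of the numerator and denominator: v_13(14) = 0. Step 2 — apply |x|_p = p^{-v_p(x)} = 13^{0} = 1.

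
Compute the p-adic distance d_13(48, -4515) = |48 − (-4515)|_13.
d_13(48, -4515) = 1/169

Step 1 — x − y = 48 − (-4515) = 4563. Step 2 — v_13(4563) = 2 (factor: 4563 = (13^2 · 27); the sign does not affect v_p). Step 3 — |x − y|_13 = 13^{-2} = 1/169.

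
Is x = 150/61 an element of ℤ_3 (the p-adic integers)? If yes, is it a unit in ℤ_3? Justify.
x ∈ ℤ_3 but not a unit; v_3(x) = 1 > 0

ℤ_3 = {x ∈ ℚ_3 : v_3(x) ≥ 0} and ℤ_3^× = {x ∈ ℤ_3 : v_3(x) = 0}. Here v_3(150/61) = v_3(num) − v_3(den) = 1; compare against these criteria.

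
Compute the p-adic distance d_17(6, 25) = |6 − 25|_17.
d_17(6, 25) = 1

Step 1 — x − y = 6 − 25 = -19. Step 2 — v_17(-19) = 0 (factor: -19 = −(17^0 · 19); the sign does not affect v_p). Step 3 — |x − y|_17 = 17^{0} = 1.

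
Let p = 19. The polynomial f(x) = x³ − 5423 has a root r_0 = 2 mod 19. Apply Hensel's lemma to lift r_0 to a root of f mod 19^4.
r_3 = 98194 (mod 130321)

Hensel: r_{i+1} = r_i − f(r_i)/f′(r_i) mod 19^{i+2}, where f′(x) = 3x². Iterate:
  r_0 = 2 (mod 19)
  r_1 = 2 (mod 361)
  r_2 = 2168 (mod 6859)
  r_3 = 98194 (mod 130321)
Final: r = 98194 with f(r) ≡ 0 mod 19^4.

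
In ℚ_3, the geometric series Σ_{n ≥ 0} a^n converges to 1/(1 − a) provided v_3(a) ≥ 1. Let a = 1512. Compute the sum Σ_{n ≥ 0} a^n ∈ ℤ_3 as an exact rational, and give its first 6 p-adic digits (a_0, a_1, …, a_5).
Σ a^n = 1/(1 − a) = -1/1511;  first 6 digits = (1, 0, 0, 2, 0, 0)

v_3(a) = 3 ≥ 1, so the series converges in ℤ_3 to 1/(1 − a) = 1/(1 − 1512) = -1/1511. Expand this rational in ℤ_3: compute digits iteratively via d_i = x_i mod 3, x_{i+1} = (x_i − d_i)/3. The first 6 digits are (1, 0, 0, 2, 0, 0).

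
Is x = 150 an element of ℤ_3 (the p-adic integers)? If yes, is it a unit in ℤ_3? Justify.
x ∈ ℤ_3 but not a unit; v_3(x) = 1 > 0

ℤ_3 = {x ∈ ℚ_3 : v_3(x) ≥ 0} and ℤ_3^× = {x ∈ ℤ_3 : v_3(x) = 0}. Here v_3(150) = v_3(num) − v_3(den) = 1; compare against these criteria.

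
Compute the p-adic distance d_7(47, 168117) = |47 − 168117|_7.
d_7(47, 168117) = 1/16807

Step 1 — x − y = 47 − 168117 = -168070. Step 2 — v_7(-168070) = 5 (factor: -168070 = −(7^5 · 10); the sign does not affect v_p). Step 3 — |x − y|_7 = 7^{-5} = 1/16807.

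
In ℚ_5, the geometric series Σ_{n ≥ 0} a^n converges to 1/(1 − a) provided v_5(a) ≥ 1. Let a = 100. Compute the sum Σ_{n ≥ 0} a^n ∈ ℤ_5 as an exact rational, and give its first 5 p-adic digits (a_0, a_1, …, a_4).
Σ a^n = 1/(1 − a) = -1/99;  first 5 digits = (1, 0, 4, 0, 1)

v_5(a) = 2 ≥ 1, so the series converges in ℤ_5 to 1/(1 − a) = 1/(1 − 100) = -1/99. Expand this rational in ℤ_5: compute digits iteratively via d_i = x_i mod 5, x_{i+1} = (x_i − d_i)/5. The first 5 digits are (1, 0, 4, 0, 1).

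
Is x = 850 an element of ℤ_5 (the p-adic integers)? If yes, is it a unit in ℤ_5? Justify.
x ∈ ℤ_5 but not a unit; v_5(x) = 2 > 0

ℤ_5 = {x ∈ ℚ_5 : v_5(x) ≥ 0} and ℤ_5^× = {x ∈ ℤ_5 : v_5(x) = 0}. Here v_5(850) = v_5(num) − v_5(den) = 2; compare against these criteria.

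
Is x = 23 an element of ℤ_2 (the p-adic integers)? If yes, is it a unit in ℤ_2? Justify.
x ∈ ℤ_2^× (unit); v_2(x) = 0

ℤ_2 = {x ∈ ℚ_2 : v_2(x) ≥ 0} and ℤ_2^× = {x ∈ ℤ_2 : v_2(x) = 0}. Here v_2(23) = v_2(num) − v_2(den) = 0; compare against these criteria.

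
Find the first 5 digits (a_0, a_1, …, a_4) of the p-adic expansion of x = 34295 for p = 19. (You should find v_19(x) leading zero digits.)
(a_0, …, a_4) = (0, 0, 0, 5, 0)

v_19(34295) = 3, so a_0 = ... = a_2 = 0. Factor out: x = 19^3 · u with u = 5 a unit in ℤ_19. Expand u iteratively via a_{v+i} = u_i mod 19, u_{i+1} = (u_i − a_{v+i})/19:
  u_0 = 5;  a_3 = 5;  u_1 = (u_0 − 5)/19 = 0
  u_1 = 0;  a_4 = 0;  u_2 = (u_1 − 0)/19 = 0
Digits: (0, 0, 0, 5, 0).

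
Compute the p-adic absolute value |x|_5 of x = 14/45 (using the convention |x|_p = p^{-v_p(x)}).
|14/45|_5 = 5

Step 1 — compute v_5(x) by factoring powers of 5 out of the numerator and denominator: v_5(14/45) = -1. Step 2 — apply |x|_p = p^{-v_p(x)} = 5^{1} = 5.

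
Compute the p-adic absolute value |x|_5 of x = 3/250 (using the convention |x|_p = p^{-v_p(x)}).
|3/250|_5 = 125

Step 1 — compute v_5(x) by factoring powers of 5 out of the numerator and denominator: v_5(3/250) = -3. Step 2 — apply |x|_p = p^{-v_p(x)} = 5^{3} = 125.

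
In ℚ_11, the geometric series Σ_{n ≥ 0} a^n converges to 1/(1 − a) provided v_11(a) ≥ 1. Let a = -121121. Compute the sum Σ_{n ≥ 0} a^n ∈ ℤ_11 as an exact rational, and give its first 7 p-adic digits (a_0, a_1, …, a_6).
Σ a^n = 1/(1 − a) = 1/121122;  first 7 digits = (1, 0, 0, 8, 2, 10, 8)

v_11(a) = 3 ≥ 1, so the series converges in ℤ_11 to 1/(1 − a) = 1/(1 − (-121121)) = 1/121122. Expand this rational in ℤ_11: compute digits iteratively via d_i = x_i mod 11, x_{i+1} = (x_i − d_i)/11. The first 7 digits are (1, 0, 0, 8, 2, 10, 8).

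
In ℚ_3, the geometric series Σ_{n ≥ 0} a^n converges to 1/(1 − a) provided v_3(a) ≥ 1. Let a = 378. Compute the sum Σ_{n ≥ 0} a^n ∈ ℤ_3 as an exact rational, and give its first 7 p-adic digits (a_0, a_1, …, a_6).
Σ a^n = 1/(1 − a) = -1/377;  first 7 digits = (1, 0, 0, 2, 1, 1, 1)

v_3(a) = 3 ≥ 1, so the series converges in ℤ_3 to 1/(1 − a) = 1/(1 − 378) = -1/377. Expand this rational in ℤ_3: compute digits iteratively via d_i = x_i mod 3, x_{i+1} = (x_i − d_i)/3. The first 7 digits are (1, 0, 0, 2, 1, 1, 1).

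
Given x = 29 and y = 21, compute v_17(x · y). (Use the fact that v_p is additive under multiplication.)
v_17(609) = 0

v_p(x) = 0 (factor: 29 = 17^0 · 29); v_p(y) = 0 (factor: 21 = 17^0 · 21). Additivity: v_p(xy) = v_p(x) + v_p(y) = 0 + 0 = 0. (Direct check: xy = 609 = 17^0 · (609).)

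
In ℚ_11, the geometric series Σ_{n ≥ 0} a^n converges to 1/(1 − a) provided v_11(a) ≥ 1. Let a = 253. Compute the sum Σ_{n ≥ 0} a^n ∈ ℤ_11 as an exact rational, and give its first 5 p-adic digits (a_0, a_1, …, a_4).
Σ a^n = 1/(1 − a) = -1/252;  first 5 digits = (1, 1, 3, 5, 0)

v_11(a) = 1 ≥ 1, so the series converges in ℤ_11 to 1/(1 − a) = 1/(1 − 253) = -1/252. Expand this rational in ℤ_11: compute digits iteratively via d_i = x_i mod 11, x_{i+1} = (x_i − d_i)/11. The first 5 digits are (1, 1, 3, 5, 0).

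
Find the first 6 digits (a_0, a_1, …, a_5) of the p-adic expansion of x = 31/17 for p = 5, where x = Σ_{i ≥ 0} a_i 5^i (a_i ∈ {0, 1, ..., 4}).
(a_0, …, a_5) = (3, 3, 2, 3, 4, 2)

v_5(31/17) = 0 (numerator and denominator both coprime to 5), so x ∈ ℤ_5^×. Compute digits iteratively via a_i = x_i mod 5, x_{i+1} = (x_i − a_i)/5, with x_0 = x:
  x_0 = 31/17;  a_0 = 3;  x_1 = (x_0 − 3)/5 = -4/17
  x_1 = -4/17;  a_1 = 3;  x_2 = (x_1 − 3)/5 = -11/17
  x_2 = -11/17;  a_2 = 2;  x_3 = (x_2 − 2)/5 = -9/17
  x_3 = -9/17;  a_3 = 3;  x_4 = (x_3 − 3)/5 = -12/17
  x_4 = -12/17;  a_4 = 4;  x_5 = (x_4 − 4)/5 = -16/17
  x_5 = -16/17;  a_5 = 2;  x_6 = (x_5 − 2)/5 = -10/17
Digits: (3, 3, 2, 3, 4, 2).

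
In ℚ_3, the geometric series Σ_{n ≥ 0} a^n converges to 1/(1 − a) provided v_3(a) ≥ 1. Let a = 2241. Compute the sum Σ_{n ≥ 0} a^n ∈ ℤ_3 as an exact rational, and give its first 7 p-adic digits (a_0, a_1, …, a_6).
Σ a^n = 1/(1 − a) = -1/2240;  first 7 digits = (1, 0, 0, 2, 0, 0, 1)

v_3(a) = 3 ≥ 1, so the series converges in ℤ_3 to 1/(1 − a) = 1/(1 − 2241) = -1/2240. Expand this rational in ℤ_3: compute digits iteratively via d_i = x_i mod 3, x_{i+1} = (x_i − d_i)/3. The first 7 digits are (1, 0, 0, 2, 0, 0, 1).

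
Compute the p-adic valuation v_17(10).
v_17(10) = 0

v_17(n) is the largest exponent k such that 17^k divides n. Factor out: 10 = 17^0 · 10. (Sign doesn't affect v_p.) So v_17(10) = 0.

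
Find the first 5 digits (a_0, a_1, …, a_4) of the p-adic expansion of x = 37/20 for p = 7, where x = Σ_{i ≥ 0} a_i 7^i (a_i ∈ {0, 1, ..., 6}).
(a_0, …, a_4) = (5, 2, 0, 1, 3)

v_7(37/20) = 0 (numerator and denominator both coprime to 7), so x ∈ ℤ_7^×. Compute digits iteratively via a_i = x_i mod 7, x_{i+1} = (x_i − a_i)/7, with x_0 = x:
  x_0 = 37/20;  a_0 = 5;  x_1 = (x_0 − 5)/7 = -9/20
  x_1 = -9/20;  a_1 = 2;  x_2 = (x_1 − 2)/7 = -7/20
  x_2 = -7/20;  a_2 = 0;  x_3 = (x_2 − 0)/7 = -1/20
  x_3 = -1/20;  a_3 = 1;  x_4 = (x_3 − 1)/7 = -3/20
  x_4 = -3/20;  a_4 = 3;  x_5 = (x_4 − 3)/7 = -9/20
Digits: (5, 2, 0, 1, 3).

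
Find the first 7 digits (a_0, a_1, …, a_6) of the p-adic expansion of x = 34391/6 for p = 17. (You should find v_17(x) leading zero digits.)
(a_0, …, a_6) = (0, 0, 0, 4, 14, 2, 14)

v_17(34391/6) = 3, so a_0 = ... = a_2 = 0. Factor out: x = 17^3 · u with u = 7/6 a unit in ℤ_17. Expand u iteratively via a_{v+i} = u_i mod 17, u_{i+1} = (u_i − a_{v+i})/17:
  u_0 = 7/6;  a_3 = 4;  u_1 = (u_0 − 4)/17 = -1/6
  u_1 = -1/6;  a_4 = 14;  u_2 = (u_1 − 14)/17 = -5/6
  u_2 = -5/6;  a_5 = 2;  u_3 = (u_2 − 2)/17 = -1/6
  u_3 = -1/6;  a_6 = 14;  u_4 = (u_3 − 14)/17 = -5/6
Digits: (0, 0, 0, 4, 14, 2, 14).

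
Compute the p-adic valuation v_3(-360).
v_3(-360) = 2

v_3(n) is the largest exponent k such that 3^k divides n. Factor out: -360 = -3^2 · 40. (Sign doesn't affect v_p.) So v_3(-360) = 2.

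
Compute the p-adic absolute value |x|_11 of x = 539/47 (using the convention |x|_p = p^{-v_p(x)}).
|539/47|_11 = 1/11

Step 1 — compute v_11(x) by factoring powers of 11 out of the numerator and denominator: v_11(539/47) = 1. Step 2 — apply |x|_p = p^{-v_p(x)} = 11^{-1} = 1/11.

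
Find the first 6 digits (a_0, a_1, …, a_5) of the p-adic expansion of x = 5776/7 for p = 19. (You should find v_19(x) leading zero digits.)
(a_0, …, a_5) = (0, 0, 5, 8, 5, 16)

v_19(5776/7) = 2, so a_0 = ... = a_1 = 0. Factor out: x = 19^2 · u with u = 16/7 a unit in ℤ_19. Expand u iteratively via a_{v+i} = u_i mod 19, u_{i+1} = (u_i − a_{v+i})/19:
  u_0 = 16/7;  a_2 = 5;  u_1 = (u_0 − 5)/19 = -1/7
  u_1 = -1/7;  a_3 = 8;  u_2 = (u_1 − 8)/19 = -3/7
  u_2 = -3/7;  a_4 = 5;  u_3 = (u_2 − 5)/19 = -2/7
  u_3 = -2/7;  a_5 = 16;  u_4 = (u_3 − 16)/19 = -6/7
Digits: (0, 0, 5, 8, 5, 16).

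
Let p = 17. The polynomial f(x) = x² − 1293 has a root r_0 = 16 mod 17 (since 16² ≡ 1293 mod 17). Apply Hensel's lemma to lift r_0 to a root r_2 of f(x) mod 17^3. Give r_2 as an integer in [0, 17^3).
r_2 = 1665 (mod 4913)

Hensel's recurrence: r_{i+1} = r_i − f(r_i)·(f′(r_i))^{-1} mod 17^{i+2}, with f′(x) = 2x. Iterate:
  r_0 = 16 (mod 17)
  r_1 = 220 (mod 289)
  r_2 = 1665 (mod 4913)
Final: r_2 = 1665, and one checks f(r_2) ≡ 0 mod 17^3.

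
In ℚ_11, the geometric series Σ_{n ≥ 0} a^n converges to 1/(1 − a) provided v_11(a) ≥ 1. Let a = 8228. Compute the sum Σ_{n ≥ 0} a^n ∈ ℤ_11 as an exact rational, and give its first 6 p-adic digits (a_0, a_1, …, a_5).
Σ a^n = 1/(1 − a) = -1/8227;  first 6 digits = (1, 0, 2, 6, 4, 2)

v_11(a) = 2 ≥ 1, so the series converges in ℤ_11 to 1/(1 − a) = 1/(1 − 8228) = -1/8227. Expand this rational in ℤ_11: compute digits iteratively via d_i = x_i mod 11, x_{i+1} = (x_i − d_i)/11. The first 6 digits are (1, 0, 2, 6, 4, 2).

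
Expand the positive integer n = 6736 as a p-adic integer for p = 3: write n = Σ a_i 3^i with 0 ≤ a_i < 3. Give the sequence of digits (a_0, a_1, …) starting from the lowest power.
(a_0, a_1, …) = (1, 1, 1, 0, 2, 0, 0, 0, 1)

Repeated division by 3 gives the digits low-to-high: 6736 = 1 + 1·3^1 + 1·3^2 + 2·3^4 + 1·3^8. Digit sequence: (1, 1, 1, 0, 2, 0, 0, 0, 1).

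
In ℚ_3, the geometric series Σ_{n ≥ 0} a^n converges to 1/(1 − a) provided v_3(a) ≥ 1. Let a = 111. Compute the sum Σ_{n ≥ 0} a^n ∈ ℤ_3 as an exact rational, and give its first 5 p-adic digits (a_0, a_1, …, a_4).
Σ a^n = 1/(1 − a) = -1/110;  first 5 digits = (1, 1, 1, 2, 1)

v_3(a) = 1 ≥ 1, so the series converges in ℤ_3 to 1/(1 − a) = 1/(1 − 111) = -1/110. Expand this rational in ℤ_3: compute digits iteratively via d_i = x_i mod 3, x_{i+1} = (x_i − d_i)/3. The first 5 digits are (1, 1, 1, 2, 1).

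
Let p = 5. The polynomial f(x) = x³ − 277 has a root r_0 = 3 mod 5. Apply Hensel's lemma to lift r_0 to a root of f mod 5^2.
r_1 = 3 (mod 25)

Hensel: r_{i+1} = r_i − f(r_i)/f′(r_i) mod 5^{i+2}, where f′(x) = 3x². Iterate:
  r_0 = 3 (mod 5)
  r_1 = 3 (mod 25)
Final: r = 3 with f(r) ≡ 0 mod 5^2.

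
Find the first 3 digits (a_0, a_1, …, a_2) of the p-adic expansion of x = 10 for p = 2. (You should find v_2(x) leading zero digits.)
(a_0, …, a_2) = (0, 1, 0)

v_2(10) = 1, so a_0 = ... = a_0 = 0. Factor out: x = 2^1 · u with u = 5 a unit in ℤ_2. Expand u iteratively via a_{v+i} = u_i mod 2, u_{i+1} = (u_i − a_{v+i})/2:
  u_0 = 5;  a_1 = 1;  u_1 = (u_0 − 1)/2 = 2
  u_1 = 2;  a_2 = 0;  u_2 = (u_1 − 0)/2 = 1
Digits: (0, 1, 0).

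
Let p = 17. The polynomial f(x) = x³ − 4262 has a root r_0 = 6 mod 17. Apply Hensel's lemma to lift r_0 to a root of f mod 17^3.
r_2 = 2318 (mod 4913)

Hensel: r_{i+1} = r_i − f(r_i)/f′(r_i) mod 17^{i+2}, where f′(x) = 3x². Iterate:
  r_0 = 6 (mod 17)
  r_1 = 6 (mod 289)
  r_2 = 2318 (mod 4913)
Final: r = 2318 with f(r) ≡ 0 mod 17^3.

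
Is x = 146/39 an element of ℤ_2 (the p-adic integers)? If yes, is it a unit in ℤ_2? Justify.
x ∈ ℤ_2 but not a unit; v_2(x) = 1 > 0

ℤ_2 = {x ∈ ℚ_2 : v_2(x) ≥ 0} and ℤ_2^× = {x ∈ ℤ_2 : v_2(x) = 0}. Here v_2(146/39) = v_2(num) − v_2(den) = 1; compare against these criteria.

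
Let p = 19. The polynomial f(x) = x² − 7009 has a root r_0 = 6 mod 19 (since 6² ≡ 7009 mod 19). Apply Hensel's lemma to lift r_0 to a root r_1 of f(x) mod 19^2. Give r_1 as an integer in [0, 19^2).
r_1 = 196 (mod 361)

Hensel's recurrence: r_{i+1} = r_i − f(r_i)·(f′(r_i))^{-1} mod 19^{i+2}, with f′(x) = 2x. Iterate:
  r_0 = 6 (mod 19)
  r_1 = 196 (mod 361)
Final: r_1 = 196, and one checks f(r_1) ≡ 0 mod 19^2.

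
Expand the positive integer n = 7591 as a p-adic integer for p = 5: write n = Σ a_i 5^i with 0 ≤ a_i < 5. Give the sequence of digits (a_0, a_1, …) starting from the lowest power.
(a_0, a_1, …) = (1, 3, 3, 0, 2, 2)

Repeated division by 5 gives the digits low-to-high: 7591 = 1 + 3·5^1 + 3·5^2 + 2·5^4 + 2·5^5. Digit sequence: (1, 3, 3, 0, 2, 2).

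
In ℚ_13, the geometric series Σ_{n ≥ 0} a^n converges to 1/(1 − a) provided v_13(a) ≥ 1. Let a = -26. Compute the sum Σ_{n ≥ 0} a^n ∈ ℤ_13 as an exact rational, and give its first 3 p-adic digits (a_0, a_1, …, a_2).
Σ a^n = 1/(1 − a) = 1/27;  first 3 digits = (1, 11, 3)

v_13(a) = 1 ≥ 1, so the series converges in ℤ_13 to 1/(1 − a) = 1/(1 − (-26)) = 1/27. Expand this rational in ℤ_13: compute digits iteratively via d_i = x_i mod 13, x_{i+1} = (x_i − d_i)/13. The first 3 digits are (1, 11, 3).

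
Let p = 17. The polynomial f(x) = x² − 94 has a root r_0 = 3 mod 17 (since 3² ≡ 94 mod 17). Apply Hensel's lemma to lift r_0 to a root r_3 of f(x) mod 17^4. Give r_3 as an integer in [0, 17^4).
r_3 = 12107 (mod 83521)

Hensel's recurrence: r_{i+1} = r_i − f(r_i)·(f′(r_i))^{-1} mod 17^{i+2}, with f′(x) = 2x. Iterate:
  r_0 = 3 (mod 17)
  r_1 = 258 (mod 289)
  r_2 = 2281 (mod 4913)
  r_3 = 12107 (mod 83521)
Final: r_3 = 12107, and one checks f(r_3) ≡ 0 mod 17^4.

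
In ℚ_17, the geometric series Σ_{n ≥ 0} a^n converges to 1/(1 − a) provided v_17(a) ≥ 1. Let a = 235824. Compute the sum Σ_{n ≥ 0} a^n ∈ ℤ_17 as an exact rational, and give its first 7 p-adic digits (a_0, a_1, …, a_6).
Σ a^n = 1/(1 − a) = -1/235823;  first 7 digits = (1, 0, 0, 14, 2, 0, 9)

v_17(a) = 3 ≥ 1, so the series converges in ℤ_17 to 1/(1 − a) = 1/(1 − 235824) = -1/235823. Expand this rational in ℤ_17: compute digits iteratively via d_i = x_i mod 17, x_{i+1} = (x_i − d_i)/17. The first 7 digits are (1, 0, 0, 14, 2, 0, 9).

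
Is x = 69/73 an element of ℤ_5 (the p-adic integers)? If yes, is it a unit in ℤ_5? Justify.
x ∈ ℤ_5^× (unit); v_5(x) = 0

ℤ_5 = {x ∈ ℚ_5 : v_5(x) ≥ 0} and ℤ_5^× = {x ∈ ℤ_5 : v_5(x) = 0}. Here v_5(69/73) = v_5(num) − v_5(den) = 0; compare against these criteria.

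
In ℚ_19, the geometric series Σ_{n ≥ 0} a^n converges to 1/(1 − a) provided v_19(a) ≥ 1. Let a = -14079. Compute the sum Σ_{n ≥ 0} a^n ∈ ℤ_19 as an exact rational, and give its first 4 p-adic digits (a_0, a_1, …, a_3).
Σ a^n = 1/(1 − a) = 1/14080;  first 4 digits = (1, 0, 18, 16)

v_19(a) = 2 ≥ 1, so the series converges in ℤ_19 to 1/(1 − a) = 1/(1 − (-14079)) = 1/14080. Expand this rational in ℤ_19: compute digits iteratively via d_i = x_i mod 19, x_{i+1} = (x_i − d_i)/19. The first 4 digits are (1, 0, 18, 16).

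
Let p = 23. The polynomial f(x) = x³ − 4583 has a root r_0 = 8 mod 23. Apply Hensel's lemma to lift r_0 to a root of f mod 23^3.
r_2 = 3757 (mod 12167)

Hensel: r_{i+1} = r_i − f(r_i)/f′(r_i) mod 23^{i+2}, where f′(x) = 3x². Iterate:
  r_0 = 8 (mod 23)
  r_1 = 54 (mod 529)
  r_2 = 3757 (mod 12167)
Final: r = 3757 with f(r) ≡ 0 mod 23^3.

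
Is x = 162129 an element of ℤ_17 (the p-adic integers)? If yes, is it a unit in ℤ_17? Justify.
x ∈ ℤ_17 but not a unit; v_17(x) = 3 > 0

ℤ_17 = {x ∈ ℚ_17 : v_17(x) ≥ 0} and ℤ_17^× = {x ∈ ℤ_17 : v_17(x) = 0}. Here v_17(162129) = v_17(num) − v_17(den) = 3; compare against these criteria.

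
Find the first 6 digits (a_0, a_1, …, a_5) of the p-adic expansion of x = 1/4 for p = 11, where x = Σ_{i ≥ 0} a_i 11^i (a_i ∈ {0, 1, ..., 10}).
(a_0, …, a_5) = (3, 8, 2, 8, 2, 8)

v_11(1/4) = 0 (numerator and denominator both coprime to 11), so x ∈ ℤ_11^×. Compute digits iteratively via a_i = x_i mod 11, x_{i+1} = (x_i − a_i)/11, with x_0 = x:
  x_0 = 1/4;  a_0 = 3;  x_1 = (x_0 − 3)/11 = -1/4
  x_1 = -1/4;  a_1 = 8;  x_2 = (x_1 − 8)/11 = -3/4
  x_2 = -3/4;  a_2 = 2;  x_3 = (x_2 − 2)/11 = -1/4
  x_3 = -1/4;  a_3 = 8;  x_4 = (x_3 − 8)/11 = -3/4
  x_4 = -3/4;  a_4 = 2;  x_5 = (x_4 − 2)/11 = -1/4
  x_5 = -1/4;  a_5 = 8;  x_6 = (x_5 − 8)/11 = -3/4
Digits: (3, 8, 2, 8, 2, 8).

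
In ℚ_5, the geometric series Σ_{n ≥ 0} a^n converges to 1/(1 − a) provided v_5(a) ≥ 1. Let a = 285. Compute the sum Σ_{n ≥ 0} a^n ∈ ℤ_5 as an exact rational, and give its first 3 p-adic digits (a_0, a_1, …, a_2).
Σ a^n = 1/(1 − a) = -1/284;  first 3 digits = (1, 2, 0)

v_5(a) = 1 ≥ 1, so the series converges in ℤ_5 to 1/(1 − a) = 1/(1 − 285) = -1/284. Expand this rational in ℤ_5: compute digits iteratively via d_i = x_i mod 5, x_{i+1} = (x_i − d_i)/5. The first 3 digits are (1, 2, 0).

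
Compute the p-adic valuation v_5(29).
v_5(29) = 0

v_5(n) is the largest exponent k such that 5^k divides n. Factor out: 29 = 5^0 · 29. (Sign doesn't affect v_p.) So v_5(29) = 0.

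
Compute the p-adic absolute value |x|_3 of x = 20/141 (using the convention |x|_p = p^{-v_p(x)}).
|20/141|_3 = 3

Step 1 — compute v_3(x) by factoring powers of 3 out of the numerator and denominator: v_3(20/141) = -1. Step 2 — apply |x|_p = p^{-v_p(x)} = 3^{1} = 3.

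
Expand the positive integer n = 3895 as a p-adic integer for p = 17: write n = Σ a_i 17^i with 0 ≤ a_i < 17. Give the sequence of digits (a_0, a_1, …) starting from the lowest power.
(a_0, a_1, …) = (2, 8, 13)

Repeated division by 17 gives the digits low-to-high: 3895 = 2 + 8·17^1 + 13·17^2. Digit sequence: (2, 8, 13).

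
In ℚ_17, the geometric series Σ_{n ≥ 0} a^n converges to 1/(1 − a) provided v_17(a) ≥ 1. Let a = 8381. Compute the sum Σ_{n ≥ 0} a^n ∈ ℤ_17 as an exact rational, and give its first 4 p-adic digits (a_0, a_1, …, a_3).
Σ a^n = 1/(1 − a) = -1/8380;  first 4 digits = (1, 0, 12, 1)

v_17(a) = 2 ≥ 1, so the series converges in ℤ_17 to 1/(1 − a) = 1/(1 − 8381) = -1/8380. Expand this rational in ℤ_17: compute digits iteratively via d_i = x_i mod 17, x_{i+1} = (x_i − d_i)/17. The first 4 digits are (1, 0, 12, 1).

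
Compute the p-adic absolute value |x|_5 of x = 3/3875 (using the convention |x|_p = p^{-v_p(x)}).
|3/3875|_5 = 125

Step 1 — compute v_5(x) by factoring powers of 5 out of the numerator and denominator: v_5(3/3875) = -3. Step 2 — apply |x|_p = p^{-v_p(x)} = 5^{3} = 125.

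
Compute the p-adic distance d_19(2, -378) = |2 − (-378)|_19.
d_19(2, -378) = 1/19

Step 1 — x − y = 2 − (-378) = 380. Step 2 — v_19(380) = 1 (factor: 380 = (19^1 · 20); the sign does not affect v_p). Step 3 — |x − y|_19 = 19^{-1} = 1/19.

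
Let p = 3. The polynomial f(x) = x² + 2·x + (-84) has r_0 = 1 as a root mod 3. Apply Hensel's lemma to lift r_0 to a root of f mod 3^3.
r_2 = 1 (mod 27)

Hensel: r_{i+1} = r_i − f(r_i)·(f′(r_i))^{-1} mod 3^{i+2}, f′(x) = 2x + 2. Iterate:
  r_0 = 1 (mod 3)
  r_1 = 1 (mod 9)
  r_2 = 1 (mod 27)
Final: r = 1 satisfies f(r) ≡ 0 mod 3^3.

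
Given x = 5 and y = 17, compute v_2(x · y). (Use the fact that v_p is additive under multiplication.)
v_2(85) = 0

v_p(x) = 0 (factor: 5 = 2^0 · 5); v_p(y) = 0 (factor: 17 = 2^0 · 17). Additivity: v_p(xy) = v_p(x) + v_p(y) = 0 + 0 = 0. (Direct check: xy = 85 = 2^0 · (85).)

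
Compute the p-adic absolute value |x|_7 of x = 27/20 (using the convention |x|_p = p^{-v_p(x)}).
|27/20|_7 = 1

Step 1 — compute v_7(x) by factoring powers of 7 out of the numerator and denominator: v_7(27/20) = 0. Step 2 — apply |x|_p = p^{-v_p(x)} = 7^{0} = 1.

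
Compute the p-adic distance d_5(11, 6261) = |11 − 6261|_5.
d_5(11, 6261) = 1/3125

Step 1 — x − y = 11 − 6261 = -6250. Step 2 — v_5(-6250) = 5 (factor: -6250 = −(5^5 · 2); the sign does not affect v_p). Step 3 — |x − y|_5 = 5^{-5} = 1/3125.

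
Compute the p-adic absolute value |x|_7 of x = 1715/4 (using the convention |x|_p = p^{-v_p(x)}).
|1715/4|_7 = 1/343

Step 1 — compute v_7(x) by factoring powers of 7 out of the numerator and denominator: v_7(1715/4) = 3. Step 2 — apply |x|_p = p^{-v_p(x)} = 7^{-3} = 1/343.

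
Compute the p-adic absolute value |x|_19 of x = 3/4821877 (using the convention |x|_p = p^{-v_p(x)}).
|3/4821877|_19 = 130321

Step 1 — compute v_19(x) by factoring powers of 19 out of the numerator and denominator: v_19(3/4821877) = -4. Step 2 — apply |x|_p = p^{-v_p(x)} = 19^{4} = 130321.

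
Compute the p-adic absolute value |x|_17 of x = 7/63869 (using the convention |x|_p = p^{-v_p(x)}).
|7/63869|_17 = 4913

Step 1 — compute v_17(x) by factoring powers of 17 out of the numerator and denominator: v_17(7/63869) = -3. Step 2 — apply |x|_p = p^{-v_p(x)} = 17^{3} = 4913.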